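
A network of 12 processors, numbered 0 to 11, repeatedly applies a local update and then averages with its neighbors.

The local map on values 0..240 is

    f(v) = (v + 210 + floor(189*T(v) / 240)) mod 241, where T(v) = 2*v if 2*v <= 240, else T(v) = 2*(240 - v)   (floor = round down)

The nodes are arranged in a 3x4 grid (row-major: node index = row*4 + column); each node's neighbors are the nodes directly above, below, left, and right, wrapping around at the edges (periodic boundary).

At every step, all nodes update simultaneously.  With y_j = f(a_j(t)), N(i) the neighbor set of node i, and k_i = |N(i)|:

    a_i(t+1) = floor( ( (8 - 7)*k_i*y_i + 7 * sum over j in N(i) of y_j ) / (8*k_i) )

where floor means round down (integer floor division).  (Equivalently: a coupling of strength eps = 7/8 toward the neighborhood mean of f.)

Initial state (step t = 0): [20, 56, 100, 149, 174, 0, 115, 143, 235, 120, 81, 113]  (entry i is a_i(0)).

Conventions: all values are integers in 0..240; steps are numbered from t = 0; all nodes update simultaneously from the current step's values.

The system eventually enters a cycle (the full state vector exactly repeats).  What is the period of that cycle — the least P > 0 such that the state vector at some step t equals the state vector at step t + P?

Simulating step by step:
t=0: [20, 56, 100, 149, 174, 0, 115, 143, 235, 120, 81, 113]
t=1: [78, 121, 101, 65, 102, 65, 142, 17, 43, 160, 88, 96]
t=2: [126, 124, 114, 153, 115, 83, 128, 134, 147, 99, 130, 119]
t=3: [25, 104, 27, 27, 60, 91, 61, 27, 71, 86, 71, 25]
t=4: [124, 131, 125, 35, 108, 173, 109, 74, 101, 185, 103, 86]
t=5: [75, 72, 76, 98, 94, 62, 95, 77, 131, 139, 132, 172]
t=6: [155, 124, 155, 137, 132, 148, 133, 163, 92, 78, 93, 98]
t=7: [66, 52, 67, 61, 59, 59, 59, 68, 121, 123, 121, 126]
t=8: [101, 107, 101, 115, 110, 97, 111, 105, 75, 68, 76, 78]
t=9: [72, 179, 73, 192, 186, 64, 187, 77, 141, 137, 141, 149]
t=10: [129, 103, 129, 138, 134, 127, 134, 181, 99, 43, 99, 101]
t=11: [115, 67, 115, 67, 66, 84, 66, 68, 108, 165, 108, 132]
t=12: [96, 71, 96, 66, 95, 116, 95, 115, 45, 75, 45, 68]
t=13: [155, 154, 155, 148, 103, 164, 103, 157, 171, 95, 171, 90]
t=14: [62, 58, 62, 56, 39, 154, 39, 152, 145, 35, 145, 35]
t=15: [86, 87, 86, 86, 49, 71, 49, 70, 71, 46, 71, 45]
t=16: [161, 159, 161, 157, 152, 121, 152, 120, 118, 152, 118, 150]
t=17: [18, 19, 18, 19, 27, 19, 27, 19, 18, 26, 18, 27]
t=18: [20, 20, 20, 20, 18, 30, 18, 30, 29, 18, 29, 18]
t=19: [23, 24, 23, 24, 35, 19, 35, 19, 19, 35, 19, 35]
t=20: [33, 32, 33, 32, 24, 47, 24, 47, 46, 25, 46, 25]
t=21: [54, 56, 54, 56, 73, 42, 73, 42, 43, 73, 43, 73]
t=22: [114, 112, 114, 112, 94, 136, 94, 136, 135, 95, 135, 95]
t=23: [61, 63, 61, 63, 48, 145, 48, 145, 147, 48, 147, 48]
t=24: [97, 96, 97, 96, 53, 91, 53, 91, 90, 54, 90, 54]
t=25: [188, 190, 188, 190, 193, 142, 193, 142, 142, 192, 142, 192]
t=26: [190, 190, 190, 190, 97, 209, 97, 209, 209, 97, 209, 97]
t=27: [230, 230, 230, 230, 227, 223, 227, 223, 223, 227, 223, 227]
t=28: [215, 215, 215, 215, 216, 215, 216, 215, 215, 216, 215, 216]
t=29: [222, 222, 222, 222, 222, 222, 222, 222, 222, 222, 222, 222]
t=30: [219, 219, 219, 219, 219, 219, 219, 219, 219, 219, 219, 219]
t=31: [221, 221, 221, 221, 221, 221, 221, 221, 221, 221, 221, 221]
t=32: [219, 219, 219, 219, 219, 219, 219, 219, 219, 219, 219, 219]

Answer: 2
Key observation: The state at step 30, [219, 219, 219, 219, 219, 219, 219, 219, 219, 219, 219, 219], reappears at step 32 — and no state repeats earlier — so the cycle the system enters has period 2.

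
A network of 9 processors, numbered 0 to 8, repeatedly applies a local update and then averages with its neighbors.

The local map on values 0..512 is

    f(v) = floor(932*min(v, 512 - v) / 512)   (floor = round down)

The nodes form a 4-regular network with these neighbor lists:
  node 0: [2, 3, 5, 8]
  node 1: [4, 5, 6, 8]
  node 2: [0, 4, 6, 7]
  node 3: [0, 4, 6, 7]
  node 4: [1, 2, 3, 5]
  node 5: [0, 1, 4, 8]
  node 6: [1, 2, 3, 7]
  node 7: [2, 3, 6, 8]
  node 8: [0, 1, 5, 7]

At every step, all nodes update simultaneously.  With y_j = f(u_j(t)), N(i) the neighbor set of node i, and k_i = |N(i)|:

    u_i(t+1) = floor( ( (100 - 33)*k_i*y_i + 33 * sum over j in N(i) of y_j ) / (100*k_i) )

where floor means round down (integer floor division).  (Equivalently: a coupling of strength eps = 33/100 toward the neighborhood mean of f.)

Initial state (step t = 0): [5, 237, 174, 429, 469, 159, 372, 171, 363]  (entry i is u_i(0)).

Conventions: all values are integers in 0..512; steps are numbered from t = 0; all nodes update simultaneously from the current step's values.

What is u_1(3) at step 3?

Simulating step by step:
t=0: [5, 237, 174, 429, 469, 159, 372, 171, 363]
t=1: [90, 362, 265, 154, 150, 258, 269, 290, 267]
t=2: [244, 316, 406, 293, 303, 404, 412, 404, 405]
t=3: [378, 317, 227, 365, 348, 244, 216, 211, 228]

Answer: u_1(3) = 317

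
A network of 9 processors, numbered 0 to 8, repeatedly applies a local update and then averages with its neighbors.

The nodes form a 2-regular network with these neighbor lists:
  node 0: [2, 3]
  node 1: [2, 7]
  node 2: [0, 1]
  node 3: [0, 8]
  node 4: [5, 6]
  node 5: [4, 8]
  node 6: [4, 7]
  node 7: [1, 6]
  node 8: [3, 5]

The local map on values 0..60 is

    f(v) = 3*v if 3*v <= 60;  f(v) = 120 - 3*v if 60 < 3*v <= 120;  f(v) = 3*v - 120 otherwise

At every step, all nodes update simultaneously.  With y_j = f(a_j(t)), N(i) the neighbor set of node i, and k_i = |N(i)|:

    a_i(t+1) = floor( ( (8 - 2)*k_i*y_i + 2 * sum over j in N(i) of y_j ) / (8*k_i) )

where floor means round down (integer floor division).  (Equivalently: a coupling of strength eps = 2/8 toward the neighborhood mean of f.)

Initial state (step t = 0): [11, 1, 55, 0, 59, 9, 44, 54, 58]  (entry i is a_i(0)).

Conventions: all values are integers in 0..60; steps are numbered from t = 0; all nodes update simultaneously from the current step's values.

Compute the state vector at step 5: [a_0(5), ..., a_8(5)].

Simulating step by step:
t=0: [11, 1, 55, 0, 59, 9, 44, 54, 58]
t=1: [30, 13, 38, 10, 47, 34, 21, 33, 43]
t=2: [27, 32, 13, 27, 25, 17, 48, 27, 12]
t=3: [39, 27, 37, 38, 43, 48, 28, 35, 38]
t=4: [4, 32, 12, 5, 14, 19, 30, 20, 8]
t=5: [15, 30, 31, 15, 42, 51, 35, 51, 27]

Answer: [15, 30, 31, 15, 42, 51, 35, 51, 27]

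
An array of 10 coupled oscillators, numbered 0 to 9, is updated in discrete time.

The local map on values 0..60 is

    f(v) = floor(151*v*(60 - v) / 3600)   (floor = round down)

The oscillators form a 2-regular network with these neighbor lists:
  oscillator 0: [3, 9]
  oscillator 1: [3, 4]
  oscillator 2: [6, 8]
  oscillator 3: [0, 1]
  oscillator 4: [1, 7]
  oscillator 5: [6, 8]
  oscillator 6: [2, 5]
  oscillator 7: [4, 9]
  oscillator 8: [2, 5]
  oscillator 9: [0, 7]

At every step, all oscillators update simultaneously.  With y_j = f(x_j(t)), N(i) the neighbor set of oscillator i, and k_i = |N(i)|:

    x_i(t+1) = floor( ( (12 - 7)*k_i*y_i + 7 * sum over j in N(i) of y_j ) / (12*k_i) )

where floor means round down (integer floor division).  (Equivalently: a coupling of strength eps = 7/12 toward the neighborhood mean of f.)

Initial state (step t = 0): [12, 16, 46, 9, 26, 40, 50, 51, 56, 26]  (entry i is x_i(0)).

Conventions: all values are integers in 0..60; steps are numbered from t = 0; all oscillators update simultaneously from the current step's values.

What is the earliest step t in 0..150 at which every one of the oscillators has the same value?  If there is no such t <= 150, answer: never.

Answer: 5
Key observation: Synchronization is absorbing here: once all oscillators are equal they stay equal, and step 5 is the first all-equal step.

Derivation:
t=0: [12, 16, 46, 9, 26, 40, 50, 51, 56, 26]  (not all equal)
t=1: [26, 28, 19, 23, 29, 22, 25, 29, 21, 27]  (not all equal)
t=2: [36, 36, 33, 36, 37, 35, 34, 37, 33, 37]  (not all equal)
t=3: [35, 35, 37, 36, 35, 36, 36, 35, 36, 35]  (not all equal)
t=4: [36, 36, 35, 36, 36, 36, 35, 36, 35, 36]  (not all equal)
t=5: [36, 36, 36, 36, 36, 36, 36, 36, 36, 36]  (all equal)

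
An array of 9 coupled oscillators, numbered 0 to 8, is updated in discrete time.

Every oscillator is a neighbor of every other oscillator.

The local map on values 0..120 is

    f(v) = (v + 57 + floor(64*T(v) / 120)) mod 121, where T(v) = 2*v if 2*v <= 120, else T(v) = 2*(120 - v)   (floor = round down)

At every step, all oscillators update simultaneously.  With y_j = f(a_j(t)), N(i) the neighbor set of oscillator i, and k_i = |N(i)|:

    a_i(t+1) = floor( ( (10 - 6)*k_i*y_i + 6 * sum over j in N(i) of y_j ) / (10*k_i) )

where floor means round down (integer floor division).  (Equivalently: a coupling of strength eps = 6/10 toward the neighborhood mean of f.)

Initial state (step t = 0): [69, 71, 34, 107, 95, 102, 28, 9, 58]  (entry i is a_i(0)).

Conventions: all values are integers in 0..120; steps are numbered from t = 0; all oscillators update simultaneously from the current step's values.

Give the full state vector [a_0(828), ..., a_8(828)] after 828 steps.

Simulating step by step:
t=0: [69, 71, 34, 107, 95, 102, 28, 9, 58]
t=1: [59, 59, 42, 58, 58, 58, 77, 64, 58]
t=2: [54, 54, 42, 53, 53, 53, 54, 54, 53]
t=3: [44, 44, 36, 43, 43, 43, 44, 44, 43]
t=4: [24, 24, 19, 23, 23, 23, 24, 24, 23]
t=5: [104, 104, 101, 104, 104, 104, 104, 104, 104]
t=6: [57, 57, 57, 57, 57, 57, 57, 57, 57]
t=7: [53, 53, 53, 53, 53, 53, 53, 53, 53]
t=8: [45, 45, 45, 45, 45, 45, 45, 45, 45]
t=9: [29, 29, 29, 29, 29, 29, 29, 29, 29]
t=10: [116, 116, 116, 116, 116, 116, 116, 116, 116]
t=11: [56, 56, 56, 56, 56, 56, 56, 56, 56]
t=12: [51, 51, 51, 51, 51, 51, 51, 51, 51]
t=13: [41, 41, 41, 41, 41, 41, 41, 41, 41]
t=14: [20, 20, 20, 20, 20, 20, 20, 20, 20]
t=15: [98, 98, 98, 98, 98, 98, 98, 98, 98]
t=16: [57, 57, 57, 57, 57, 57, 57, 57, 57]

Answer: [45, 45, 45, 45, 45, 45, 45, 45, 45]
Key observation: The state at step 6, [57, 57, 57, 57, 57, 57, 57, 57, 57], reappears at step 16: the system is in a cycle of period 10 from step 6 on.  Therefore the state at step 828 equals the state at step 6 + ((828 - 6) mod 10) = 8, which is [45, 45, 45, 45, 45, 45, 45, 45, 45].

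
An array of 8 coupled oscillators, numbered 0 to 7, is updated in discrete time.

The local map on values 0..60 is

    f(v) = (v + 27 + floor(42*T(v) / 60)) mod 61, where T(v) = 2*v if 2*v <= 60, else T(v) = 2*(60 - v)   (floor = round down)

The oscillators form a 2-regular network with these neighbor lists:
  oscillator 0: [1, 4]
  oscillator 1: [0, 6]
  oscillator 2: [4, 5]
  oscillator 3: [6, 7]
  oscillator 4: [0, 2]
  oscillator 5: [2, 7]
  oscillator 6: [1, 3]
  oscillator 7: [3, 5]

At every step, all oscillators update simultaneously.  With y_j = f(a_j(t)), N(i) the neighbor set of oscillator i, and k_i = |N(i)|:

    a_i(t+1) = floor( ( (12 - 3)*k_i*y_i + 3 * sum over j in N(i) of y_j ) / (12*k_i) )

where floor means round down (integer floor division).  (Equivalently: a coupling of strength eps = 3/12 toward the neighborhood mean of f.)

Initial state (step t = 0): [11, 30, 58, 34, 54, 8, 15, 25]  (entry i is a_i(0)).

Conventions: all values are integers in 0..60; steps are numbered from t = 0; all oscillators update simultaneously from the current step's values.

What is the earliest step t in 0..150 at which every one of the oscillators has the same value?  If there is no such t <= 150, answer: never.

Answer: never
Key observation: The state at step 4 reappears at step 6 — the system is in a cycle of period 2 from step 4 on.  No step 0..6 is synchronized, and the cycle repeats forever, so no step up to 150 (or ever) has all oscillators equal.

Derivation:
t=0: [11, 30, 58, 34, 54, 8, 15, 25]  (not all equal)
t=1: [48, 35, 28, 30, 30, 41, 10, 29]  (not all equal)
t=2: [31, 37, 33, 39, 36, 33, 47, 35]  (not all equal)
t=3: [36, 34, 35, 33, 35, 36, 31, 35]  (not all equal)
t=4: [35, 36, 35, 36, 35, 35, 36, 35]  (not all equal)
t=5: [35, 35, 36, 35, 36, 36, 35, 35]  (not all equal)
t=6: [35, 36, 35, 36, 35, 35, 36, 35]  (not all equal)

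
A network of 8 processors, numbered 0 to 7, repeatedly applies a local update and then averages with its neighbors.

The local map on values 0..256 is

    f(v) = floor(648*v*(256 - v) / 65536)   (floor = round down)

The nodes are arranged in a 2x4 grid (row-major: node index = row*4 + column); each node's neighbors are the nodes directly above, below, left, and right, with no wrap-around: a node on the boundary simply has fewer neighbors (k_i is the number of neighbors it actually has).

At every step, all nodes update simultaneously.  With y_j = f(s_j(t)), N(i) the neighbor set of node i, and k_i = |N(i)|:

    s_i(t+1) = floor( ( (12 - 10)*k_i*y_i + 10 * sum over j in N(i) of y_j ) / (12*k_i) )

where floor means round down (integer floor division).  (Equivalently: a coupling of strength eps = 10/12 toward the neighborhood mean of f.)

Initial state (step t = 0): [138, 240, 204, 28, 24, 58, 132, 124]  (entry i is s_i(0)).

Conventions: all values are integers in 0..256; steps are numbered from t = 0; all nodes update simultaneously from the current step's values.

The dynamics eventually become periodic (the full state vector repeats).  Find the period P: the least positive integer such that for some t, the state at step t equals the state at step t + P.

Simulating step by step:
t=0: [138, 240, 204, 28, 24, 58, 132, 124]
t=1: [65, 111, 89, 120, 123, 89, 131, 120]
t=2: [153, 141, 157, 154, 138, 157, 152, 161]
t=3: [159, 154, 156, 152, 155, 158, 152, 154]
t=4: [154, 153, 155, 154, 152, 154, 154, 155]
t=5: [155, 154, 154, 154, 155, 155, 154, 154]
t=6: [154, 154, 155, 155, 154, 154, 154, 155]
t=7: [155, 154, 154, 154, 155, 155, 154, 154]

Answer: 2
Key observation: The state at step 5, [155, 154, 154, 154, 155, 155, 154, 154], reappears at step 7 — and no state repeats earlier — so the cycle the system enters has period 2.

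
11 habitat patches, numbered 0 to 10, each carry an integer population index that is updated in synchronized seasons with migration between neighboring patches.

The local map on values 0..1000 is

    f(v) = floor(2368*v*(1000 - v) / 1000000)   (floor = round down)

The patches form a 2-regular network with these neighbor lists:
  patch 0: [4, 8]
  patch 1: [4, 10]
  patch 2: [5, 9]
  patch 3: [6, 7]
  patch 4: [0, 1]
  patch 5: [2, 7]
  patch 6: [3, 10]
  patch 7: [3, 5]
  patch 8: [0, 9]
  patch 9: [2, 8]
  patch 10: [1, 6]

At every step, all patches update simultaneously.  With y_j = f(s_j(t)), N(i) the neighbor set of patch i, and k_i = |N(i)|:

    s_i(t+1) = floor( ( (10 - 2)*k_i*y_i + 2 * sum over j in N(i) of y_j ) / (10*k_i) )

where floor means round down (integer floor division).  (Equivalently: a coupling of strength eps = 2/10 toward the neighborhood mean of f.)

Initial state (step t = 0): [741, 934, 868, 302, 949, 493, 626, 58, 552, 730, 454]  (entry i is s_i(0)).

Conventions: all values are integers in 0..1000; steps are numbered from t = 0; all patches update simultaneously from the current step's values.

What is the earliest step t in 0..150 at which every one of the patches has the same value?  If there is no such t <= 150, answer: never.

Simulating step by step:
t=0: [741, 934, 868, 302, 949, 493, 626, 58, 552, 730, 454]  (not all equal)
t=1: [433, 186, 322, 467, 151, 512, 551, 212, 560, 458, 538]  (not all equal)
t=2: [553, 375, 530, 569, 336, 563, 585, 434, 583, 579, 564]  (not all equal)
t=3: [578, 555, 587, 579, 536, 582, 575, 581, 576, 578, 578]  (not all equal)
t=4: [578, 583, 574, 577, 586, 575, 577, 576, 577, 576, 577]  (not all equal)
t=5: [576, 575, 578, 577, 574, 578, 577, 577, 577, 578, 576]  (not all equal)
t=6: [578, 578, 577, 577, 578, 577, 577, 577, 577, 577, 577]  (not all equal)
t=7: [577, 577, 577, 577, 577, 577, 577, 577, 577, 577, 577]  (all equal)

Answer: 7
Key observation: Synchronization is absorbing here: once all patches are equal they stay equal, and step 7 is the first all-equal step.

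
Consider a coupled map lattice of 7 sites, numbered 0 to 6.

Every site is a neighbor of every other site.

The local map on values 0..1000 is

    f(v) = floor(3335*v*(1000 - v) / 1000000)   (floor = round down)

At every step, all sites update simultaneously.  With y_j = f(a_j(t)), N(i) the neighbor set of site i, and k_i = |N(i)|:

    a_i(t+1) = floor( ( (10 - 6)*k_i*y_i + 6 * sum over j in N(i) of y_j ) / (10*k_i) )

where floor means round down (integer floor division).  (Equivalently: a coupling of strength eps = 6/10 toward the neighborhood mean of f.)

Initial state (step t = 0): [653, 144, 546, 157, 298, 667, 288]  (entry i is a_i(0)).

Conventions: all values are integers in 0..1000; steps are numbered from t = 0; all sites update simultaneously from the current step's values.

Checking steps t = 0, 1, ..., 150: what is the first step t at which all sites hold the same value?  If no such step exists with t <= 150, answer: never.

Simulating step by step:
t=0: [653, 144, 546, 157, 298, 667, 288]  (not all equal)
t=1: [681, 578, 703, 587, 664, 677, 660]  (not all equal)
t=2: [743, 770, 735, 768, 749, 744, 750]  (not all equal)
t=3: [626, 612, 630, 613, 623, 626, 623]  (not all equal)
t=4: [782, 785, 781, 785, 783, 782, 783]  (not all equal)
t=5: [566, 564, 567, 564, 566, 566, 566]  (not all equal)
t=6: [819, 819, 818, 819, 819, 819, 819]  (not all equal)
t=7: [494, 494, 494, 494, 494, 494, 494]  (all equal)

Answer: 7
Key observation: Synchronization is absorbing here: once all sites are equal they stay equal, and step 7 is the first all-equal step.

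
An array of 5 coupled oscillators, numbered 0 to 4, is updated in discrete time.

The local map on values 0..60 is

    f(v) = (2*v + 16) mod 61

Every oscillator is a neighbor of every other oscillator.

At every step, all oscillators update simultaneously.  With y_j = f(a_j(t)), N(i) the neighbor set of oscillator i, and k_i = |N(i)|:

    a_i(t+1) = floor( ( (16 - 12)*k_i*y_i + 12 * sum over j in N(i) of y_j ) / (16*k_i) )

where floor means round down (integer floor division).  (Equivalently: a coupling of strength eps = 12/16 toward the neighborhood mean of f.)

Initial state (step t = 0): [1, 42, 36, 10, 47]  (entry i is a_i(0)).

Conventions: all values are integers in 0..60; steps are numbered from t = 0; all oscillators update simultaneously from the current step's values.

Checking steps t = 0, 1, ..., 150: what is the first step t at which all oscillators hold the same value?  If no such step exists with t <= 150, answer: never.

Answer: 2
Key observation: Synchronization is absorbing here: once all oscillators are equal they stay equal, and step 2 is the first all-equal step.

Derivation:
t=0: [1, 42, 36, 10, 47]  (not all equal)
t=1: [32, 34, 33, 33, 34]  (not all equal)
t=2: [21, 21, 21, 21, 21]  (all equal)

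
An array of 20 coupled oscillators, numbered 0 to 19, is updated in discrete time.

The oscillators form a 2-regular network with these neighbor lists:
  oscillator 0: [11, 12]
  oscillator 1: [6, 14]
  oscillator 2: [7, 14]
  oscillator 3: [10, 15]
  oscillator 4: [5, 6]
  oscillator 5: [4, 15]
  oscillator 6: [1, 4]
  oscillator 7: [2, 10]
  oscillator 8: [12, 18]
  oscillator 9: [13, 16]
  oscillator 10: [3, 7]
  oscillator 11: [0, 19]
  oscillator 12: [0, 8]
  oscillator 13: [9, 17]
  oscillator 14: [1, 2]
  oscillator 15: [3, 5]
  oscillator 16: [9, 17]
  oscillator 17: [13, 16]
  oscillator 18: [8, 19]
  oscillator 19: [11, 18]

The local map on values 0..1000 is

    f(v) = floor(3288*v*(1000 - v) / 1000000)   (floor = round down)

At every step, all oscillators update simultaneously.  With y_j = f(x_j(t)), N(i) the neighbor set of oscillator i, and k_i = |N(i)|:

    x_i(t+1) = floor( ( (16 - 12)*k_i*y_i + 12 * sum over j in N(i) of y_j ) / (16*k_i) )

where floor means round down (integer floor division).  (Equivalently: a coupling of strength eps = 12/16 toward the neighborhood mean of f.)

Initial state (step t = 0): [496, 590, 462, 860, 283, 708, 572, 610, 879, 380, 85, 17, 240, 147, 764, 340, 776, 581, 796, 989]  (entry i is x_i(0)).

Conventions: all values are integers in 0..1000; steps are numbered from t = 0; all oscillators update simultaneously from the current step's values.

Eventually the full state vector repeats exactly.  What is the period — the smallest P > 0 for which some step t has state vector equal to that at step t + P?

Answer: 2
Key observation: The state at step 22, [821, 821, 821, 821, 821, 821, 821, 821, 821, 821, 821, 821, 821, 821, 821, 821, 821, 821, 821, 821], reappears at step 24 — and no state repeats earlier — so the cycle the system enters has period 2.

Derivation:
t=0: [496, 590, 462, 860, 283, 708, 572, 610, 879, 380, 85, 17, 240, 147, 764, 340, 776, 581, 796, 989]
t=1: [450, 722, 719, 470, 722, 696, 749, 597, 511, 562, 505, 334, 588, 693, 752, 587, 733, 568, 277, 228]
t=2: [775, 626, 692, 811, 657, 719, 648, 754, 750, 705, 809, 704, 811, 780, 649, 767, 766, 704, 689, 665]
t=3: [588, 754, 684, 536, 714, 663, 753, 605, 606, 603, 544, 660, 571, 654, 738, 584, 660, 603, 681, 703]
t=4: [777, 619, 710, 809, 672, 734, 632, 768, 765, 752, 804, 740, 794, 776, 653, 781, 774, 752, 730, 715]
t=5: [580, 759, 667, 532, 707, 642, 753, 594, 592, 583, 539, 622, 569, 602, 730, 571, 603, 583, 634, 647]
t=6: [792, 622, 722, 812, 682, 746, 633, 777, 786, 790, 807, 774, 799, 796, 661, 791, 796, 790, 769, 763]
t=7: [548, 755, 654, 520, 698, 626, 748, 581, 555, 536, 529, 569, 542, 542, 721, 557, 542, 536, 576, 583]
t=8: [811, 632, 733, 816, 693, 756, 642, 786, 810, 816, 812, 806, 813, 816, 672, 798, 816, 816, 804, 803]
t=9: [505, 745, 639, 509, 685, 612, 737, 567, 507, 493, 517, 512, 503, 493, 708, 544, 493, 493, 514, 517]
t=10: [821, 649, 746, 818, 708, 766, 659, 793, 821, 821, 815, 821, 821, 821, 688, 804, 821, 821, 821, 821]
t=11: [483, 728, 622, 502, 667, 596, 720, 554, 483, 483, 509, 483, 483, 483, 690, 533, 483, 483, 483, 483]
t=12: [821, 674, 761, 819, 727, 778, 683, 800, 821, 821, 817, 821, 821, 821, 709, 809, 821, 821, 821, 821]
t=13: [483, 701, 601, 496, 642, 576, 693, 539, 483, 483, 502, 483, 483, 483, 664, 522, 483, 483, 483, 483]
t=14: [821, 709, 777, 820, 752, 791, 716, 807, 821, 821, 819, 821, 821, 821, 737, 814, 821, 821, 821, 821]
t=15: [483, 658, 573, 490, 607, 552, 651, 524, 483, 483, 495, 483, 483, 483, 626, 509, 483, 483, 483, 483]
t=16: [821, 753, 796, 821, 781, 805, 757, 814, 821, 821, 820, 821, 821, 821, 770, 818, 821, 821, 821, 821]
t=17: [483, 597, 537, 486, 560, 523, 590, 506, 483, 483, 488, 483, 483, 483, 574, 496, 483, 483, 483, 483]
t=18: [821, 797, 813, 821, 808, 816, 799, 819, 821, 821, 821, 821, 821, 821, 803, 820, 821, 821, 821, 821]
t=19: [483, 525, 502, 483, 510, 496, 522, 490, 483, 483, 484, 483, 483, 483, 516, 487, 483, 483, 483, 483]
t=20: [821, 820, 821, 821, 820, 821, 820, 821, 821, 821, 821, 821, 821, 821, 820, 821, 821, 821, 821, 821]
t=21: [483, 485, 483, 483, 484, 483, 485, 483, 483, 483, 483, 483, 483, 483, 484, 483, 483, 483, 483, 483]
t=22: [821, 821, 821, 821, 821, 821, 821, 821, 821, 821, 821, 821, 821, 821, 821, 821, 821, 821, 821, 821]
t=23: [483, 483, 483, 483, 483, 483, 483, 483, 483, 483, 483, 483, 483, 483, 483, 483, 483, 483, 483, 483]
t=24: [821, 821, 821, 821, 821, 821, 821, 821, 821, 821, 821, 821, 821, 821, 821, 821, 821, 821, 821, 821]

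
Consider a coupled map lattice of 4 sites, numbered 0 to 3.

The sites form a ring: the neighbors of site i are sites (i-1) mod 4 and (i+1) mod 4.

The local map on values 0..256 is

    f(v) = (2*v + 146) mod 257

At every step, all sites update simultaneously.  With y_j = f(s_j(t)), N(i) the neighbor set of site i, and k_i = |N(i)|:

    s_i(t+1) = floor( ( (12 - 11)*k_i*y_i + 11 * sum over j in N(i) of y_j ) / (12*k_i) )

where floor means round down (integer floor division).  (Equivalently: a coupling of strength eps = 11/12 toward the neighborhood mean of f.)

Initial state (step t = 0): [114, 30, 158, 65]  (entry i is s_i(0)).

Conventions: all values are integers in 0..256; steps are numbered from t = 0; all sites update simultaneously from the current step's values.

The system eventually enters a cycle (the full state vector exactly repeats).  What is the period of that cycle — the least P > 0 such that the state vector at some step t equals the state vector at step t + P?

Answer: 16
Key observation: The state at step 51, [66, 66, 66, 66], reappears at step 67 — and no state repeats earlier — so the cycle the system enters has period 16.

Derivation:
t=0: [114, 30, 158, 65]
t=1: [112, 164, 120, 149]
t=2: [194, 129, 195, 126]
t=3: [133, 31, 133, 31]
t=4: [203, 159, 203, 159]
t=5: [192, 52, 192, 52]
t=6: [230, 35, 230, 35]
t=7: [205, 102, 205, 102]
t=8: [88, 46, 88, 46]
t=9: [223, 79, 223, 79]
t=10: [49, 75, 49, 75]
t=11: [56, 226, 56, 226]
t=12: [77, 7, 77, 7]
t=13: [150, 52, 150, 52]
t=14: [244, 194, 244, 194]
t=15: [28, 111, 28, 111]
t=16: [118, 194, 118, 194]
t=17: [28, 116, 28, 116]
t=18: [127, 195, 127, 195]
t=19: [32, 132, 32, 132]
t=20: [157, 205, 157, 205]
t=21: [55, 189, 55, 189]
t=22: [30, 235, 30, 235]
t=23: [110, 197, 110, 197]
t=24: [32, 102, 32, 102]
t=25: [102, 200, 102, 200]
t=26: [37, 87, 37, 87]
t=27: [76, 206, 76, 206]
t=28: [43, 41, 43, 41]
t=29: [228, 231, 228, 231]
t=30: [93, 88, 93, 88]
t=31: [65, 74, 65, 74]
t=32: [35, 20, 35, 20]
t=33: [188, 213, 188, 213]
t=34: [53, 12, 53, 12]
t=35: [176, 245, 176, 245]
t=36: [131, 231, 131, 231]
t=37: [98, 146, 98, 146]
t=38: [173, 93, 173, 93]
t=39: [88, 221, 88, 221]
t=40: [73, 65, 73, 65]
t=41: [20, 33, 20, 33]
t=42: [209, 188, 209, 188]
t=43: [11, 46, 11, 46]
t=44: [232, 173, 232, 173]
t=45: [223, 107, 223, 107]
t=46: [100, 80, 100, 80]
t=47: [52, 85, 52, 85]
t=48: [74, 234, 74, 234]
t=49: [94, 42, 94, 42]
t=50: [217, 89, 217, 89]
t=51: [66, 66, 66, 66]
t=52: [21, 21, 21, 21]
t=53: [188, 188, 188, 188]
t=54: [8, 8, 8, 8]
t=55: [162, 162, 162, 162]
t=56: [213, 213, 213, 213]
t=57: [58, 58, 58, 58]
t=58: [5, 5, 5, 5]
t=59: [156, 156, 156, 156]
t=60: [201, 201, 201, 201]
t=61: [34, 34, 34, 34]
t=62: [214, 214, 214, 214]
t=63: [60, 60, 60, 60]
t=64: [9, 9, 9, 9]
t=65: [164, 164, 164, 164]
t=66: [217, 217, 217, 217]
t=67: [66, 66, 66, 66]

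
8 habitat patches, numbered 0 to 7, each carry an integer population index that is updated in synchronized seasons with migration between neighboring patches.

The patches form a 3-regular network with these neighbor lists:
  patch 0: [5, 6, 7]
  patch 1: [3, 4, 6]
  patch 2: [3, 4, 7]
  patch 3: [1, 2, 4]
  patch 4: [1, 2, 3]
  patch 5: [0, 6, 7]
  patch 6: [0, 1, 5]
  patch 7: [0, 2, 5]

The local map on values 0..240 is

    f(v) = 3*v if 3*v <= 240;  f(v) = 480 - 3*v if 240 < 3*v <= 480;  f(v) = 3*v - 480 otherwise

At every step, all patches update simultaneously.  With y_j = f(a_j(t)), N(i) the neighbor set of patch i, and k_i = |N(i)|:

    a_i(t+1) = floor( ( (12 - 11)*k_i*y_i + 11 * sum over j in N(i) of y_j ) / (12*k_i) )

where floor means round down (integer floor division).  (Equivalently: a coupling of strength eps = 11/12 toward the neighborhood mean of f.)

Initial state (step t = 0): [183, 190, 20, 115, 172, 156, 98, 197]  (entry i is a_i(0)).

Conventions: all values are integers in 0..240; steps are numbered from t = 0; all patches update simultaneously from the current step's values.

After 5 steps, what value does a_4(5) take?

Simulating step by step:
t=0: [183, 190, 20, 115, 172, 156, 98, 197]
t=1: [100, 116, 91, 68, 90, 112, 67, 52]
t=2: [168, 198, 191, 184, 183, 176, 156, 175]
t=3: [34, 56, 64, 90, 91, 28, 57, 54]
t=4: [135, 193, 192, 190, 191, 139, 122, 129]
t=5: [88, 99, 92, 95, 94, 91, 81, 79]

Answer: a_4(5) = 94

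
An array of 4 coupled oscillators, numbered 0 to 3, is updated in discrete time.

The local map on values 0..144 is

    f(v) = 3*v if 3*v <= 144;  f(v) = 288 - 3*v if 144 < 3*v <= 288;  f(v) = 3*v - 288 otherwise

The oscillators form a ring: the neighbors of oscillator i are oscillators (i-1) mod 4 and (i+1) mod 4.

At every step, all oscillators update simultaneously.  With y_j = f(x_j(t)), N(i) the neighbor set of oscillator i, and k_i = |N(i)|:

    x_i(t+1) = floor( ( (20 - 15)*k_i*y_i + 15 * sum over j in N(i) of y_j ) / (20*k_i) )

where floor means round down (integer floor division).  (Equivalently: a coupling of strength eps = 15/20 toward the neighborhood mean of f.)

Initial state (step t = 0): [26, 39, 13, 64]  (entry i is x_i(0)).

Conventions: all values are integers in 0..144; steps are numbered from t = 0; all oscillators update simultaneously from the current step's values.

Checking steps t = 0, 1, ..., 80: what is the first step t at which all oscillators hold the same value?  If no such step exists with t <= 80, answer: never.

Simulating step by step:
t=0: [26, 39, 13, 64]  (not all equal)
t=1: [99, 73, 89, 67]  (not all equal)
t=2: [60, 28, 63, 33]  (not all equal)
t=3: [95, 98, 93, 102]  (not all equal)
t=4: [9, 6, 11, 9]  (not all equal)
t=5: [23, 27, 25, 29]  (not all equal)
t=6: [80, 74, 81, 75]  (not all equal)
t=7: [60, 51, 59, 50]  (not all equal)
t=8: [129, 115, 130, 116]  (not all equal)
t=9: [68, 89, 69, 90]  (not all equal)
t=10: [35, 67, 34, 66]  (not all equal)
t=11: [92, 99, 91, 100]  (not all equal)
t=12: [10, 12, 11, 13]  (not all equal)
t=13: [35, 32, 36, 33]  (not all equal)
t=14: [99, 103, 100, 104]  (not all equal)
t=15: [19, 13, 19, 13]  (not all equal)
t=16: [43, 52, 43, 52]  (not all equal)
t=17: [131, 129, 131, 129]  (not all equal)
t=18: [100, 103, 100, 103]  (not all equal)
t=19: [18, 14, 18, 14]  (not all equal)
t=20: [45, 51, 45, 51]  (not all equal)
t=21: [135, 135, 135, 135]  (all equal)

Answer: 21
Key observation: Synchronization is absorbing here: once all oscillators are equal they stay equal, and step 21 is the first all-equal step.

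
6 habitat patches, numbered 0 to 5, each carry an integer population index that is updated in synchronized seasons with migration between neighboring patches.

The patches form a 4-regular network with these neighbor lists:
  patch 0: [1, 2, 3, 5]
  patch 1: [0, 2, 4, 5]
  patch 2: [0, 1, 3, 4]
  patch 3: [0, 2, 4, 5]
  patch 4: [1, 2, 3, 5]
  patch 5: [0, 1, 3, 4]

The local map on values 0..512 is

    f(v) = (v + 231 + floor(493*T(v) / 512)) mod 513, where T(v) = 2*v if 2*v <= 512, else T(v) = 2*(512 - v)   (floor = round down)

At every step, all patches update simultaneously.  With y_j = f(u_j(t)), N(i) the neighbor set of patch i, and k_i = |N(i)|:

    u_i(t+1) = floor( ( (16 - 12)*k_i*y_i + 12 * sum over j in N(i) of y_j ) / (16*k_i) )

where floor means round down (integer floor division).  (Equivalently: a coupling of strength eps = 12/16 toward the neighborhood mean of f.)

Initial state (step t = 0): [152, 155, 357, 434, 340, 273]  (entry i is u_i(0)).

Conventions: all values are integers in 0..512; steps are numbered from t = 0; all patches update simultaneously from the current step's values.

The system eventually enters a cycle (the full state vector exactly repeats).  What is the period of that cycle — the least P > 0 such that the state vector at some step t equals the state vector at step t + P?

Simulating step by step:
t=0: [152, 155, 357, 434, 340, 273]
t=1: [283, 300, 285, 333, 340, 304]
t=2: [426, 423, 419, 416, 412, 415]
t=3: [314, 315, 315, 316, 317, 316]
t=4: [411, 411, 411, 411, 411, 411]
t=5: [323, 323, 323, 323, 323, 323]
t=6: [404, 404, 404, 404, 404, 404]
t=7: [329, 329, 329, 329, 329, 329]
t=8: [399, 399, 399, 399, 399, 399]
t=9: [334, 334, 334, 334, 334, 334]
t=10: [394, 394, 394, 394, 394, 394]
t=11: [339, 339, 339, 339, 339, 339]
t=12: [390, 390, 390, 390, 390, 390]
t=13: [342, 342, 342, 342, 342, 342]
t=14: [387, 387, 387, 387, 387, 387]
t=15: [345, 345, 345, 345, 345, 345]
t=16: [384, 384, 384, 384, 384, 384]
t=17: [348, 348, 348, 348, 348, 348]
t=18: [381, 381, 381, 381, 381, 381]
t=19: [351, 351, 351, 351, 351, 351]
t=20: [379, 379, 379, 379, 379, 379]
t=21: [353, 353, 353, 353, 353, 353]
t=22: [377, 377, 377, 377, 377, 377]
t=23: [354, 354, 354, 354, 354, 354]
t=24: [376, 376, 376, 376, 376, 376]
t=25: [355, 355, 355, 355, 355, 355]
t=26: [375, 375, 375, 375, 375, 375]
t=27: [356, 356, 356, 356, 356, 356]
t=28: [374, 374, 374, 374, 374, 374]
t=29: [357, 357, 357, 357, 357, 357]
t=30: [373, 373, 373, 373, 373, 373]
t=31: [358, 358, 358, 358, 358, 358]
t=32: [372, 372, 372, 372, 372, 372]
t=33: [359, 359, 359, 359, 359, 359]
t=34: [371, 371, 371, 371, 371, 371]
t=35: [360, 360, 360, 360, 360, 360]
t=36: [370, 370, 370, 370, 370, 370]
t=37: [361, 361, 361, 361, 361, 361]
t=38: [369, 369, 369, 369, 369, 369]
t=39: [362, 362, 362, 362, 362, 362]
t=40: [368, 368, 368, 368, 368, 368]
t=41: [363, 363, 363, 363, 363, 363]
t=42: [367, 367, 367, 367, 367, 367]
t=43: [364, 364, 364, 364, 364, 364]
t=44: [367, 367, 367, 367, 367, 367]

Answer: 2
Key observation: The state at step 42, [367, 367, 367, 367, 367, 367], reappears at step 44 — and no state repeats earlier — so the cycle the system enters has period 2.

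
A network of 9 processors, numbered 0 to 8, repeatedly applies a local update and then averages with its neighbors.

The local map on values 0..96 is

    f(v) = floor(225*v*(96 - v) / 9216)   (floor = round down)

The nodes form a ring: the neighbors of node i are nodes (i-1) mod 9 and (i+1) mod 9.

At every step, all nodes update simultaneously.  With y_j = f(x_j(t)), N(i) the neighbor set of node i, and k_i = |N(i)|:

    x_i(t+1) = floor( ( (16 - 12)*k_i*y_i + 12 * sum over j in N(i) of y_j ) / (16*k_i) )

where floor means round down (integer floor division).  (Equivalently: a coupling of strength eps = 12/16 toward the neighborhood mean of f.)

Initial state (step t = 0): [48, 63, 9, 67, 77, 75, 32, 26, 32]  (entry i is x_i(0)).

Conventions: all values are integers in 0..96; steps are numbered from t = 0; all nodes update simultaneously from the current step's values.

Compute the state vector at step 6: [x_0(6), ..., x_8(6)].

Simulating step by step:
t=0: [48, 63, 9, 67, 77, 75, 32, 26, 32]
t=1: [51, 40, 41, 32, 40, 41, 43, 48, 50]
t=2: [55, 55, 52, 53, 52, 54, 55, 55, 56]
t=3: [54, 55, 55, 55, 55, 55, 55, 54, 54]
t=4: [55, 55, 55, 55, 55, 55, 55, 55, 55]
t=5: [55, 55, 55, 55, 55, 55, 55, 55, 55]
t=6: [55, 55, 55, 55, 55, 55, 55, 55, 55]

Answer: [55, 55, 55, 55, 55, 55, 55, 55, 55]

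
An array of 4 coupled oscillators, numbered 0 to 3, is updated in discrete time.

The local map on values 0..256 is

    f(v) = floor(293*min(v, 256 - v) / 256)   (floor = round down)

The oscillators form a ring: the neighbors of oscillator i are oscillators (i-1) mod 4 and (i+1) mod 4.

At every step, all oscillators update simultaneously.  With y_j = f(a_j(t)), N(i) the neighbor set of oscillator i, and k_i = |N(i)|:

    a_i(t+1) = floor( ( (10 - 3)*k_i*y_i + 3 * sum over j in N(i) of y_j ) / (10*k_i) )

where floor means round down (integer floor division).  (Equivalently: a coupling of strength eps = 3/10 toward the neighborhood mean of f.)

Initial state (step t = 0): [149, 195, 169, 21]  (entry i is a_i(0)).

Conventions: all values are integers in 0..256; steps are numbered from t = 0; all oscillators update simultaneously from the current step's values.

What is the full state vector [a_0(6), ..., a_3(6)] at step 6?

Answer: [139, 139, 143, 140]

Derivation:
t=0: [149, 195, 169, 21]
t=1: [99, 81, 83, 49]
t=2: [101, 95, 88, 70]
t=3: [108, 107, 98, 88]
t=4: [119, 120, 111, 105]
t=5: [133, 135, 127, 123]
t=6: [139, 139, 143, 140]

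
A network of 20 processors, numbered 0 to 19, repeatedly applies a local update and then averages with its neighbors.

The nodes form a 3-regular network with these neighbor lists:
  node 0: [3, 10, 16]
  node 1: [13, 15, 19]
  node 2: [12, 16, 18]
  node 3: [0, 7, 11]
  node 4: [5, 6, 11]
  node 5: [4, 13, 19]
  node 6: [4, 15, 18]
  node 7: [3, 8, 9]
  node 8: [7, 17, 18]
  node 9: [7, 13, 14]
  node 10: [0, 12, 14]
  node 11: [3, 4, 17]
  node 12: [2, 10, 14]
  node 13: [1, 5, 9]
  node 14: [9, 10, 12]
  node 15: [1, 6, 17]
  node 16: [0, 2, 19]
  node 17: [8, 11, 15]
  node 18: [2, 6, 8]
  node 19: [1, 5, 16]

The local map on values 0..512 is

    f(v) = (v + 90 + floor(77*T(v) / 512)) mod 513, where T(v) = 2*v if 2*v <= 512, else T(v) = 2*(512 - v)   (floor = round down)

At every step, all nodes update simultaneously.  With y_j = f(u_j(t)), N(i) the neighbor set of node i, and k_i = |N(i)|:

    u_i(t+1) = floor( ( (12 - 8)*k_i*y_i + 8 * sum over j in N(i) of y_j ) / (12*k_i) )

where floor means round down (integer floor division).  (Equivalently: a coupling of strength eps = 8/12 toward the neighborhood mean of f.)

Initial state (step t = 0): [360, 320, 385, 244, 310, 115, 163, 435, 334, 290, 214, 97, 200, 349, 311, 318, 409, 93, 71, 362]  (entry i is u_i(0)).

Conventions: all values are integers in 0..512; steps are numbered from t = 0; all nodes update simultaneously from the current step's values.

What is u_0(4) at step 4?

Simulating step by step:
t=0: [360, 320, 385, 244, 310, 115, 163, 435, 334, 290, 214, 97, 200, 349, 311, 318, 409, 93, 71, 362]
t=1: [340, 478, 121, 301, 321, 400, 346, 307, 253, 367, 412, 311, 300, 418, 412, 372, 225, 327, 233, 326]
t=2: [350, 243, 355, 462, 368, 217, 465, 457, 433, 277, 218, 463, 214, 135, 222, 395, 393, 464, 386, 258]
t=3: [258, 290, 246, 149, 274, 388, 131, 133, 34, 299, 398, 153, 398, 358, 387, 117, 313, 39, 129, 315]
t=4: [308, 415, 298, 311, 267, 310, 294, 281, 191, 319, 99, 287, 96, 364, 105, 268, 442, 194, 264, 356]

Answer: u_0(4) = 308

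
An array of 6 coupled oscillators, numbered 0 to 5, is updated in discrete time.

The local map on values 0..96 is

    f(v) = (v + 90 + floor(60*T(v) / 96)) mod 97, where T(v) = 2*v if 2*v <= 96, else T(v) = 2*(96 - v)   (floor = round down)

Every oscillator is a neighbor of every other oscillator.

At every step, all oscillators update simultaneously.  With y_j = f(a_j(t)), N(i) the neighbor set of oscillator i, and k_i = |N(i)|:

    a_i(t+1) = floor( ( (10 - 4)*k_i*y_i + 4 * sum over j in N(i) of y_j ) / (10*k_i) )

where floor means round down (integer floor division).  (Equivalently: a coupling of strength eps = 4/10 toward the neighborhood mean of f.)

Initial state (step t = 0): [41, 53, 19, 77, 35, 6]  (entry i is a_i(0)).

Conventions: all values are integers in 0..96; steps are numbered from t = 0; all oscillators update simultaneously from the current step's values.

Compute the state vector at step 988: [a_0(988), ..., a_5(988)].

Simulating step by step:
t=0: [41, 53, 19, 77, 35, 6]
t=1: [67, 24, 41, 71, 60, 26]
t=2: [79, 54, 74, 79, 30, 56]
t=3: [75, 28, 76, 75, 58, 28]
t=4: [80, 60, 80, 80, 32, 60]
t=5: [76, 28, 76, 76, 61, 28]
t=6: [80, 60, 80, 80, 31, 60]
t=7: [75, 27, 75, 75, 59, 27]
t=8: [80, 58, 80, 80, 31, 58]
t=9: [75, 27, 75, 75, 59, 27]

Answer: [80, 58, 80, 80, 31, 58]
Key observation: The state at step 7, [75, 27, 75, 75, 59, 27], reappears at step 9: the system is in a cycle of period 2 from step 7 on.  Therefore the state at step 988 equals the state at step 7 + ((988 - 7) mod 2) = 8, which is [80, 58, 80, 80, 31, 58].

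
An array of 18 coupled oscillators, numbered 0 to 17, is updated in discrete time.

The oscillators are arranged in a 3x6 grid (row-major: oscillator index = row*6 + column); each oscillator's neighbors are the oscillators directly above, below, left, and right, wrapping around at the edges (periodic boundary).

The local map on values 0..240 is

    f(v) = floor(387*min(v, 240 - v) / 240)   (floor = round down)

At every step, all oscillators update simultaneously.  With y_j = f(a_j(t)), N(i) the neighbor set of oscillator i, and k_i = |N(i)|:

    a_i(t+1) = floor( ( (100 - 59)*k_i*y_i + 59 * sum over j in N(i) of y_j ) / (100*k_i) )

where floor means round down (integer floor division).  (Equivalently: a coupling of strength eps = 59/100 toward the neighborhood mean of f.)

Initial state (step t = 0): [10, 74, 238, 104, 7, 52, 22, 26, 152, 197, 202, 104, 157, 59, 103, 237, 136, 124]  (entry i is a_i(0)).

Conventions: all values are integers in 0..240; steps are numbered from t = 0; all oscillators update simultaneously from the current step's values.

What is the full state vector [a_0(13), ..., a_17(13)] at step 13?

Answer: [169, 163, 178, 159, 154, 163, 169, 164, 178, 158, 153, 162, 170, 164, 179, 159, 153, 163]

Derivation:
t=0: [10, 74, 238, 104, 7, 52, 22, 26, 152, 197, 202, 104, 157, 59, 103, 237, 136, 124]
t=1: [61, 71, 88, 81, 75, 90, 67, 74, 98, 83, 86, 122, 103, 106, 103, 85, 107, 157]
t=2: [118, 124, 141, 131, 135, 139, 128, 129, 147, 137, 147, 155, 143, 153, 157, 144, 148, 153]
t=3: [178, 175, 160, 167, 162, 160, 171, 169, 154, 160, 152, 149, 159, 153, 143, 154, 150, 146]
t=4: [110, 113, 128, 124, 129, 129, 117, 119, 134, 131, 138, 138, 127, 131, 144, 137, 141, 143]
t=5: [180, 181, 176, 179, 174, 172, 182, 183, 172, 173, 166, 168, 177, 176, 165, 167, 163, 164]
t=6: [98, 96, 104, 104, 109, 109, 97, 96, 106, 109, 115, 112, 102, 102, 112, 114, 119, 116]
t=7: [160, 157, 167, 171, 177, 175, 160, 158, 169, 175, 182, 177, 165, 163, 174, 180, 185, 181]
t=8: [124, 128, 116, 107, 99, 105, 123, 127, 114, 103, 96, 103, 119, 123, 109, 99, 92, 99]
t=9: [184, 183, 181, 169, 160, 168, 184, 183, 179, 166, 157, 166, 184, 184, 177, 162, 153, 164]
t=10: [93, 91, 98, 115, 127, 115, 94, 91, 100, 118, 129, 116, 94, 91, 101, 121, 132, 118]
t=11: [154, 148, 161, 182, 181, 180, 155, 148, 162, 183, 181, 180, 155, 149, 163, 183, 180, 180]
t=12: [132, 143, 124, 97, 95, 102, 132, 142, 123, 96, 94, 101, 132, 142, 122, 96, 94, 102]
t=13: [169, 163, 178, 159, 154, 163, 169, 164, 178, 158, 153, 162, 170, 164, 179, 159, 153, 163]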